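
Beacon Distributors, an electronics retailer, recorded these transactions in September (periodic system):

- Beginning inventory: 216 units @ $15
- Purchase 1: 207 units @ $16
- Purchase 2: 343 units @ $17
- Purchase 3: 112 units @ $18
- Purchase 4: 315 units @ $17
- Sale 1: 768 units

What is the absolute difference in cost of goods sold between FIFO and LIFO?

FIFO COGS: 216 @ $15 + 207 @ $16 + 343 @ $17 + 2 @ $18 = $12,419
LIFO COGS: 315 @ $17 + 112 @ $18 + 341 @ $17 = $13,168
Difference = |$12,419 − $13,168| = $749

$749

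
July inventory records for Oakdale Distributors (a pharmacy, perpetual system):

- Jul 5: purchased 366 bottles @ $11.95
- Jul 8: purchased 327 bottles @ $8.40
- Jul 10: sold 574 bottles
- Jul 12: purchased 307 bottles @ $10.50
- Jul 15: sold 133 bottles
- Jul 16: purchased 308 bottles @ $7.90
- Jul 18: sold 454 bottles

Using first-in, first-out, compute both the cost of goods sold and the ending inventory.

COGS = $11,615.90; ending inventory = $1,161.30

Jul 10, 574 sold [FIFO — oldest first]: 366 @ $11.95 + 208 @ $8.40 = $6,120.90
Jul 15, 133 sold [FIFO — oldest first]: 119 @ $8.40 + 14 @ $10.50 = $1,146.60
Jul 18, 454 sold [FIFO — oldest first]: 293 @ $10.50 + 161 @ $7.90 = $4,348.40
Total COGS = $6,120.90 + $1,146.60 + $4,348.40 = $11,615.90
Ending inventory: 147 @ $7.90 = $1,161.30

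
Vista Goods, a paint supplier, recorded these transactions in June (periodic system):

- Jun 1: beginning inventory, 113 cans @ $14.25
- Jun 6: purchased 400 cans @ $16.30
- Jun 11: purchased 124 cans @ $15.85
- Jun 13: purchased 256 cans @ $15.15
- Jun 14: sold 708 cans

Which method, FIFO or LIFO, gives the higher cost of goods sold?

LIFO

FIFO COGS: 113 @ $14.25 + 400 @ $16.30 + 124 @ $15.85 + 71 @ $15.15 = $11,171.30
LIFO COGS: 256 @ $15.15 + 124 @ $15.85 + 328 @ $16.30 = $11,190.20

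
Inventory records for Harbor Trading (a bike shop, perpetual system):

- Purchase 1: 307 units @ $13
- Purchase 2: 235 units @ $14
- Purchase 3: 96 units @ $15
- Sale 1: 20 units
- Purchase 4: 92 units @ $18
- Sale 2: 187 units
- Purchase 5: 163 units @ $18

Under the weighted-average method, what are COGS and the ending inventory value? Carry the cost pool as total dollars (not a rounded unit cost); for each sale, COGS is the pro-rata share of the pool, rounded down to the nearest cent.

COGS = $2,934.47; ending inventory = $10,376.53

After Purchase 1: 307 on hand, pool $3,991.00 (≈ $13.0000 each)
After Purchase 2: 542 on hand, pool $7,281.00 (≈ $13.4336 each)
After Purchase 3: 638 on hand, pool $8,721.00 (≈ $13.6693 each)
Sale 1, sell 20: 20/638 × $8,721.00 → $273.38
After Purchase 4: 710 on hand, pool $10,103.62 (≈ $14.2305 each)
Sale 2, sell 187: 187/710 × $10,103.62 → $2,661.09
After Purchase 5: 686 on hand, pool $10,376.53 (≈ $15.1261 each)
Total COGS = $273.38 + $2,661.09 = $2,934.47
Ending inventory (cost pool remaining) = $10,376.53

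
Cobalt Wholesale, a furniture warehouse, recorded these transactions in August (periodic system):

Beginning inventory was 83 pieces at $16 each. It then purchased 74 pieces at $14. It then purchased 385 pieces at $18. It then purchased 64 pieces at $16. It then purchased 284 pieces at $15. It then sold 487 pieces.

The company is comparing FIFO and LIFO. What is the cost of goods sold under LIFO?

FIFO COGS: 83 @ $16 + 74 @ $14 + 330 @ $18 = $8,304
LIFO COGS: 284 @ $15 + 64 @ $16 + 139 @ $18 = $7,786

COGS = $7,786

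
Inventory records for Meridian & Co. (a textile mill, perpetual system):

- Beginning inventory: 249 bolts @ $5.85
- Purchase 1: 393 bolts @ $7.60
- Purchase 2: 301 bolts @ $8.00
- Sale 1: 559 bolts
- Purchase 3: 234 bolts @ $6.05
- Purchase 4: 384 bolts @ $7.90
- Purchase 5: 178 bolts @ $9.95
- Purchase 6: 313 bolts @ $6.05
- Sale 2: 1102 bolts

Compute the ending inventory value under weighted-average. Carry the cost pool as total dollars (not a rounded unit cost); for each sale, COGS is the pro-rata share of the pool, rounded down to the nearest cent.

After Beginning: 249 on hand, pool $1,456.65 (≈ $5.8500 each)
After Purchase 1: 642 on hand, pool $4,443.45 (≈ $6.9213 each)
After Purchase 2: 943 on hand, pool $6,851.45 (≈ $7.2656 each)
Sale 1, sell 559: 559/943 × $6,851.45 → $4,061.46
After Purchase 3: 618 on hand, pool $4,205.69 (≈ $6.8053 each)
After Purchase 4: 1002 on hand, pool $7,239.29 (≈ $7.2248 each)
After Purchase 5: 1180 on hand, pool $9,010.39 (≈ $7.6359 each)
After Purchase 6: 1493 on hand, pool $10,904.04 (≈ $7.3034 each)
Sale 2, sell 1102: 1102/1493 × $10,904.04 → $8,048.39
Total COGS = $4,061.46 + $8,048.39 = $12,109.85
Ending inventory (cost pool remaining) = $2,855.65

Ending inventory = $2,855.65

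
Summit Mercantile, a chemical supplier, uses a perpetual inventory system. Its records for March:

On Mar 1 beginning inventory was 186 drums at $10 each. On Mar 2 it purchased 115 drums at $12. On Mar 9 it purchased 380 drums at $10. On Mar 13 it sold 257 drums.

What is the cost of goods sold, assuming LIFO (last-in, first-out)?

Mar 13, 257 sold [LIFO — newest first]: 257 @ $10 = $2,570
Ending inventory: 186 @ $10 + 115 @ $12 + 123 @ $10 = $4,470

COGS = $2,570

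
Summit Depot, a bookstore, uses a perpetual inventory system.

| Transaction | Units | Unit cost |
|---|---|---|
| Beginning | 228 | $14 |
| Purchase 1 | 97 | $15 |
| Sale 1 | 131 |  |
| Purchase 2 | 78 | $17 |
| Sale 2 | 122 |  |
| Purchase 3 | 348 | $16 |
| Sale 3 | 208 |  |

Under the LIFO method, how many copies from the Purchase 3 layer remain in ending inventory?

140

Sale 1 (131) [LIFO — newest first]: 97 @ $15 + 34 @ $14 = $1,931
Sale 2 (122) [LIFO — newest first]: 78 @ $17 + 44 @ $14 = $1,942
Sale 3 (208) [LIFO — newest first]: 208 @ $16 = $3,328
Total COGS = $1,931 + $1,942 + $3,328 = $7,201
Ending inventory: 150 @ $14 + 140 @ $16 = $4,340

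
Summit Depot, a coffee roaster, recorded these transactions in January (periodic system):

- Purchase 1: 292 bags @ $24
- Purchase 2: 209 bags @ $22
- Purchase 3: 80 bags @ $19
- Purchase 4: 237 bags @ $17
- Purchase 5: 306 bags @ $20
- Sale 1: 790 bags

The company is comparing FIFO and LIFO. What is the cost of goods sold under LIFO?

COGS = $15,343

FIFO COGS: 292 @ $24 + 209 @ $22 + 80 @ $19 + 209 @ $17 = $16,679
LIFO COGS: 306 @ $20 + 237 @ $17 + 80 @ $19 + 167 @ $22 = $15,343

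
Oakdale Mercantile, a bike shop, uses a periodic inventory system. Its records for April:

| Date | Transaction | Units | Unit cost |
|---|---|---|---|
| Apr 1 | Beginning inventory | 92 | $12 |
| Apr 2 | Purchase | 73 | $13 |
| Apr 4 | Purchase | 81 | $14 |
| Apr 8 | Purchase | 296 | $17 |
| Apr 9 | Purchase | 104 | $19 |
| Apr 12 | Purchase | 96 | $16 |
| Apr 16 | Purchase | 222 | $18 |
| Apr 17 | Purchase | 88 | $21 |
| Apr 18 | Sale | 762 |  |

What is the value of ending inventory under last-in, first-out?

Apr 18, 762 sold [LIFO — newest first]: 88 @ $21 + 222 @ $18 + 96 @ $16 + 104 @ $19 + 252 @ $17 = $13,640
Ending inventory: 92 @ $12 + 73 @ $13 + 81 @ $14 + 44 @ $17 = $3,935

Ending inventory = $3,935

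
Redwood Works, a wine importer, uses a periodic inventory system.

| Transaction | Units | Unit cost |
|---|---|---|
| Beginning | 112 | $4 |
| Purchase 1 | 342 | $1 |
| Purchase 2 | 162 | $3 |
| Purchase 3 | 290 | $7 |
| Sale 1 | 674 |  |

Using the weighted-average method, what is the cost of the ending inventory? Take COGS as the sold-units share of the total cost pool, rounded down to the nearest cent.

Sale 1, sell 674: 674/906 × $3,306.00 → $2,459.43
Ending inventory (cost pool remaining) = $846.57

Ending inventory = $846.57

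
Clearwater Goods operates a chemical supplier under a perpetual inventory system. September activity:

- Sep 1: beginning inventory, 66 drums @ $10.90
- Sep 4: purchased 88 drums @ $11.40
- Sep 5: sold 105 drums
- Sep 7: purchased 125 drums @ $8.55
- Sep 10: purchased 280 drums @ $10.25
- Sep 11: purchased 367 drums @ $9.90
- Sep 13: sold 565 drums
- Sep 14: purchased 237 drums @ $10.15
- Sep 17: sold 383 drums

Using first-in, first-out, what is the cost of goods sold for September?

Sep 5, 105 sold [FIFO — oldest first]: 66 @ $10.90 + 39 @ $11.40 = $1,164.00
Sep 13, 565 sold [FIFO — oldest first]: 49 @ $11.40 + 125 @ $8.55 + 280 @ $10.25 + 111 @ $9.90 = $5,596.25
Sep 17, 383 sold [FIFO — oldest first]: 256 @ $9.90 + 127 @ $10.15 = $3,823.45
Total COGS = $1,164.00 + $5,596.25 + $3,823.45 = $10,583.70
Ending inventory: 110 @ $10.15 = $1,116.50
Check: goods available $11,700.20 = COGS $10,583.70 + ending $1,116.50

COGS = $10,583.70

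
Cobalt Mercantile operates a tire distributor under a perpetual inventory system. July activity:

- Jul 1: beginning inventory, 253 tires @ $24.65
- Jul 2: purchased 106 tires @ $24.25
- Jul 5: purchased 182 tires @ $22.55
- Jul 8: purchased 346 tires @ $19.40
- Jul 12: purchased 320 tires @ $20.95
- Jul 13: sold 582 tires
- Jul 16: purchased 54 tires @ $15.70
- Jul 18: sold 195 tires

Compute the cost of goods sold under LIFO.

COGS = $15,549.55

Jul 13, 582 sold [LIFO — newest first]: 320 @ $20.95 + 262 @ $19.40 = $11,786.80
Jul 18, 195 sold [LIFO — newest first]: 54 @ $15.70 + 84 @ $19.40 + 57 @ $22.55 = $3,762.75
Total COGS = $11,786.80 + $3,762.75 = $15,549.55
Ending inventory: 253 @ $24.65 + 106 @ $24.25 + 125 @ $22.55 = $11,625.70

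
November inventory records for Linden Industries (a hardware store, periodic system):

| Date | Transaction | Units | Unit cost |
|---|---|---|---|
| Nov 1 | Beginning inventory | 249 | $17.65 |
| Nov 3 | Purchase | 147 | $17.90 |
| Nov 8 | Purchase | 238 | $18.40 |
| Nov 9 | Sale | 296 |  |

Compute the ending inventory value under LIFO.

Ending inventory = $5,987.95

Nov 9, 296 sold [LIFO — newest first]: 238 @ $18.40 + 58 @ $17.90 = $5,417.40
Ending inventory: 249 @ $17.65 + 89 @ $17.90 = $5,987.95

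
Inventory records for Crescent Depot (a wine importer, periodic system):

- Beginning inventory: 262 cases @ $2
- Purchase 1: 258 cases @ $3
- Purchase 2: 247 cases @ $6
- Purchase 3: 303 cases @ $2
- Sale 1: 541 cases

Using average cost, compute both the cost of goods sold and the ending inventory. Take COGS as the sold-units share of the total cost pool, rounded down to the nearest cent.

COGS = $1,711.98; ending inventory = $1,674.02

Sale 1, sell 541: 541/1070 × $3,386.00 → $1,711.98
Ending inventory (cost pool remaining) = $1,674.02
Check: goods available $3,386.00 = COGS $1,711.98 + ending $1,674.02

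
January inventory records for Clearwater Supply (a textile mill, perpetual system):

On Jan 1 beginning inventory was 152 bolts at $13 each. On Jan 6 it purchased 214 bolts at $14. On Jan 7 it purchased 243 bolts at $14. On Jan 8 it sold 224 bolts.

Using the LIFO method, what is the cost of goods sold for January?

Jan 8, 224 sold [LIFO — newest first]: 224 @ $14 = $3,136
Ending inventory: 152 @ $13 + 214 @ $14 + 19 @ $14 = $5,238

COGS = $3,136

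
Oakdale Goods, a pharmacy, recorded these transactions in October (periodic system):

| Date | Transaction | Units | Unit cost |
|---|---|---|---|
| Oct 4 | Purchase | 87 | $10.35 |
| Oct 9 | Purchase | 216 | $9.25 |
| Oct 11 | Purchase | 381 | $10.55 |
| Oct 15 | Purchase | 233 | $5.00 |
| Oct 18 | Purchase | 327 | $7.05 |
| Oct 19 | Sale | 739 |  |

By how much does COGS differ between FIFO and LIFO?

FIFO COGS: 87 @ $10.35 + 216 @ $9.25 + 381 @ $10.55 + 55 @ $5.00 = $7,193.00
LIFO COGS: 327 @ $7.05 + 233 @ $5.00 + 179 @ $10.55 = $5,358.80
Difference = |$7,193.00 − $5,358.80| = $1,834.20

$1,834.20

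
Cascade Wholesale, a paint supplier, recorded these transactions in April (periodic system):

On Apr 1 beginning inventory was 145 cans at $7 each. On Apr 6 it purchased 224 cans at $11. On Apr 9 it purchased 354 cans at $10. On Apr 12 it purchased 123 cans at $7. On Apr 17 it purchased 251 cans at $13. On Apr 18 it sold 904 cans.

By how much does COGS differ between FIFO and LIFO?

FIFO COGS: 145 @ $7 + 224 @ $11 + 354 @ $10 + 123 @ $7 + 58 @ $13 = $8,634
LIFO COGS: 251 @ $13 + 123 @ $7 + 354 @ $10 + 176 @ $11 = $9,600
Difference = |$8,634 − $9,600| = $966

$966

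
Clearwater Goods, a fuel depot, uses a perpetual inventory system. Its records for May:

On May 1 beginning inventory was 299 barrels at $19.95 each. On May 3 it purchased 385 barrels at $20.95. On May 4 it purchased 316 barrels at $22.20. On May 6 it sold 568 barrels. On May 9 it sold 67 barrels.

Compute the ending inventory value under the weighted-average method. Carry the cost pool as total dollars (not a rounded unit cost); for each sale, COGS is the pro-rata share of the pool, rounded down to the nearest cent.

After May 1: 299 on hand, pool $5,965.05 (≈ $19.9500 each)
After May 3: 684 on hand, pool $14,030.80 (≈ $20.5129 each)
After May 4: 1000 on hand, pool $21,046.00 (≈ $21.0460 each)
May 6, sell 568: 568/1000 × $21,046.00 → $11,954.12
May 9, sell 67: 67/432 × $9,091.88 → $1,410.08
Total COGS = $11,954.12 + $1,410.08 = $13,364.20
Ending inventory (cost pool remaining) = $7,681.80
Check: goods available $21,046.00 = COGS $13,364.20 + ending $7,681.80

Ending inventory = $7,681.80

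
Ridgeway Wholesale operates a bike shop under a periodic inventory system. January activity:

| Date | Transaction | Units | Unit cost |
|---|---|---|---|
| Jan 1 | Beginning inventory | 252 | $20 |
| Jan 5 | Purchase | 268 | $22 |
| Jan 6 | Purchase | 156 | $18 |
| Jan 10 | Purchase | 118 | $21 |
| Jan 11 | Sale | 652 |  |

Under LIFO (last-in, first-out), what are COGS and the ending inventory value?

Jan 11, 652 sold [LIFO — newest first]: 118 @ $21 + 156 @ $18 + 268 @ $22 + 110 @ $20 = $13,382
Ending inventory: 142 @ $20 = $2,840

COGS = $13,382; ending inventory = $2,840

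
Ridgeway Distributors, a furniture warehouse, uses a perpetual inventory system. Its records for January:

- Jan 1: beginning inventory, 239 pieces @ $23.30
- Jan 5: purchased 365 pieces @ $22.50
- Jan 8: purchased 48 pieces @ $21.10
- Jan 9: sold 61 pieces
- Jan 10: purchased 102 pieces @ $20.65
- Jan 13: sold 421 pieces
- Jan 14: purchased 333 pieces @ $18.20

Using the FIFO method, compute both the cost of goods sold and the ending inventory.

COGS = $11,036.20; ending inventory = $11,924.70

Jan 9, 61 sold [FIFO — oldest first]: 61 @ $23.30 = $1,421.30
Jan 13, 421 sold [FIFO — oldest first]: 178 @ $23.30 + 243 @ $22.50 = $9,614.90
Total COGS = $1,421.30 + $9,614.90 = $11,036.20
Ending inventory: 122 @ $22.50 + 48 @ $21.10 + 102 @ $20.65 + 333 @ $18.20 = $11,924.70
Check: goods available $22,960.90 = COGS $11,036.20 + ending $11,924.70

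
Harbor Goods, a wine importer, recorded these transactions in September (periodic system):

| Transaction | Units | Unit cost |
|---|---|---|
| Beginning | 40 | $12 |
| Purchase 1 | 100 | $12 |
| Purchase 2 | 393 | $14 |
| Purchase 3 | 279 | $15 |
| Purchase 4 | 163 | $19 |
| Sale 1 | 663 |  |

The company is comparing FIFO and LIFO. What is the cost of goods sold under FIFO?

FIFO COGS: 40 @ $12 + 100 @ $12 + 393 @ $14 + 130 @ $15 = $9,132
LIFO COGS: 163 @ $19 + 279 @ $15 + 221 @ $14 = $10,376

COGS = $9,132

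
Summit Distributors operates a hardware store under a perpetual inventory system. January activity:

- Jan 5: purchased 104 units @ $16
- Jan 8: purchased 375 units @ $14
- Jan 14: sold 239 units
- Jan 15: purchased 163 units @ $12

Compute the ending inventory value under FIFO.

Ending inventory = $5,316

Jan 14, 239 sold [FIFO — oldest first]: 104 @ $16 + 135 @ $14 = $3,554
Ending inventory: 240 @ $14 + 163 @ $12 = $5,316
Check: goods available $8,870 = COGS $3,554 + ending $5,316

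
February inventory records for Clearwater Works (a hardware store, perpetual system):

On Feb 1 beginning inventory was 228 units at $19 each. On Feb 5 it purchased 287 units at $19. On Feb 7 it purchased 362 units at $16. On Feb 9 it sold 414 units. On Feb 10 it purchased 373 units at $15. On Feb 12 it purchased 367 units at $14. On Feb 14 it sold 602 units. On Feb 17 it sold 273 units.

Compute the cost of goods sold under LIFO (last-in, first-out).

COGS = $20,078

Feb 9, 414 sold [LIFO — newest first]: 362 @ $16 + 52 @ $19 = $6,780
Feb 14, 602 sold [LIFO — newest first]: 367 @ $14 + 235 @ $15 = $8,663
Feb 17, 273 sold [LIFO — newest first]: 138 @ $15 + 135 @ $19 = $4,635
Total COGS = $6,780 + $8,663 + $4,635 = $20,078
Ending inventory: 228 @ $19 + 100 @ $19 = $6,232
Check: goods available $26,310 = COGS $20,078 + ending $6,232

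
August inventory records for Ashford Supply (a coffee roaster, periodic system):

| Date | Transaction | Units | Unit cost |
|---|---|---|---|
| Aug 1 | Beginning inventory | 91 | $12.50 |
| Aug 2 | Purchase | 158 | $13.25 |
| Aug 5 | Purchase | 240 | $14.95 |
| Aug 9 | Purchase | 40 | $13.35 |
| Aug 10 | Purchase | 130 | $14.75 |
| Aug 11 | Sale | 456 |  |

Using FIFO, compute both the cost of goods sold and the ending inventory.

COGS = $6,325.65; ending inventory = $2,944.85

Aug 11, 456 sold [FIFO — oldest first]: 91 @ $12.50 + 158 @ $13.25 + 207 @ $14.95 = $6,325.65
Ending inventory: 33 @ $14.95 + 40 @ $13.35 + 130 @ $14.75 = $2,944.85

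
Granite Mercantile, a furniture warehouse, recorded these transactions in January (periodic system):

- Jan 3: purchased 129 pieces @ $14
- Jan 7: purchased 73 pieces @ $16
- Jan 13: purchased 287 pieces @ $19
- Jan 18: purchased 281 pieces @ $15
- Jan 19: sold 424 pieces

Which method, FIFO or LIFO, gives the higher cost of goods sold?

FIFO COGS: 129 @ $14 + 73 @ $16 + 222 @ $19 = $7,192
LIFO COGS: 281 @ $15 + 143 @ $19 = $6,932

FIFO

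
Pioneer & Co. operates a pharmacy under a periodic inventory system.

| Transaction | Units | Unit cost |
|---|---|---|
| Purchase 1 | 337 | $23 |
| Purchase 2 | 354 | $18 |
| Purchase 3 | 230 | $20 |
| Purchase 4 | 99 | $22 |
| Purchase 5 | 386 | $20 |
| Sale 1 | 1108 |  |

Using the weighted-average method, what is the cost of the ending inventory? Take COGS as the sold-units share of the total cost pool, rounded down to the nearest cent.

Sale 1, sell 1108: 1108/1406 × $28,621.00 → $22,554.81
Ending inventory (cost pool remaining) = $6,066.19
Check: goods available $28,621.00 = COGS $22,554.81 + ending $6,066.19

Ending inventory = $6,066.19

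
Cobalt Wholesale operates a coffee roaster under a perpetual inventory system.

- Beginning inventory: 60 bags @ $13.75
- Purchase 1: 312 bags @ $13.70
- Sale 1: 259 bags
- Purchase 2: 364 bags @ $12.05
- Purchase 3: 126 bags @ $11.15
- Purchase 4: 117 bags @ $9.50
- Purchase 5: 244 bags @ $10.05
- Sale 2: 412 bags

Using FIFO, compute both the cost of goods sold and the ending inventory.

COGS = $8,702.35; ending inventory = $5,751.85

Sale 1 (259) [FIFO — oldest first]: 60 @ $13.75 + 199 @ $13.70 = $3,551.30
Sale 2 (412) [FIFO — oldest first]: 113 @ $13.70 + 299 @ $12.05 = $5,151.05
Total COGS = $3,551.30 + $5,151.05 = $8,702.35
Ending inventory: 65 @ $12.05 + 126 @ $11.15 + 117 @ $9.50 + 244 @ $10.05 = $5,751.85
Check: goods available $14,454.20 = COGS $8,702.35 + ending $5,751.85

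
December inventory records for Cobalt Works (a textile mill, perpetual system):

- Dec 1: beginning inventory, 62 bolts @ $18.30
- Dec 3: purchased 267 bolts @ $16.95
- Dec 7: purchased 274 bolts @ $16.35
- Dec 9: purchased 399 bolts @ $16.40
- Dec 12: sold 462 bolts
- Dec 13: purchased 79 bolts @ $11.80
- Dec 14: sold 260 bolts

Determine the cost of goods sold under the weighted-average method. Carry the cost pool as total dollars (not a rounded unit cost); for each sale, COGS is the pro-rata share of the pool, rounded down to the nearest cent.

COGS = $11,860.66

After Dec 1: 62 on hand, pool $1,134.60 (≈ $18.3000 each)
After Dec 3: 329 on hand, pool $5,660.25 (≈ $17.2044 each)
After Dec 7: 603 on hand, pool $10,140.15 (≈ $16.8162 each)
After Dec 9: 1002 on hand, pool $16,683.75 (≈ $16.6504 each)
Dec 12, sell 462: 462/1002 × $16,683.75 → $7,692.50
After Dec 13: 619 on hand, pool $9,923.45 (≈ $16.0314 each)
Dec 14, sell 260: 260/619 × $9,923.45 → $4,168.16
Total COGS = $7,692.50 + $4,168.16 = $11,860.66
Ending inventory (cost pool remaining) = $5,755.29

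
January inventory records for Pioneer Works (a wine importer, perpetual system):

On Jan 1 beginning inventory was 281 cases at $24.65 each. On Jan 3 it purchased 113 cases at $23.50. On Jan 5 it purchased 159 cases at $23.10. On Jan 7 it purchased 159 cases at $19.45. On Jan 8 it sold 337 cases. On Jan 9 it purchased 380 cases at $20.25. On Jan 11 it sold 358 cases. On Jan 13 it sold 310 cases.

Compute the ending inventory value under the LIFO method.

Jan 8, 337 sold [LIFO — newest first]: 159 @ $19.45 + 159 @ $23.10 + 19 @ $23.50 = $7,211.95
Jan 11, 358 sold [LIFO — newest first]: 358 @ $20.25 = $7,249.50
Jan 13, 310 sold [LIFO — newest first]: 22 @ $20.25 + 94 @ $23.50 + 194 @ $24.65 = $7,436.60
Total COGS = $7,211.95 + $7,249.50 + $7,436.60 = $21,898.05
Ending inventory: 87 @ $24.65 = $2,144.55
Check: goods available $24,042.60 = COGS $21,898.05 + ending $2,144.55

Ending inventory = $2,144.55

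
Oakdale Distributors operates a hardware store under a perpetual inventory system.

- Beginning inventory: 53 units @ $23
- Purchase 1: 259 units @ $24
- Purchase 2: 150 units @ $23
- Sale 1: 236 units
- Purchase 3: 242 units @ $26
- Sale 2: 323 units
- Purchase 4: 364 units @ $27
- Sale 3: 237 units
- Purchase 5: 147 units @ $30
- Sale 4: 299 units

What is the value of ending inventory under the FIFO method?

Sale 1 (236) [FIFO — oldest first]: 53 @ $23 + 183 @ $24 = $5,611
Sale 2 (323) [FIFO — oldest first]: 76 @ $24 + 150 @ $23 + 97 @ $26 = $7,796
Sale 3 (237) [FIFO — oldest first]: 145 @ $26 + 92 @ $27 = $6,254
Sale 4 (299) [FIFO — oldest first]: 272 @ $27 + 27 @ $30 = $8,154
Total COGS = $5,611 + $7,796 + $6,254 + $8,154 = $27,815
Ending inventory: 120 @ $30 = $3,600
Check: goods available $31,415 = COGS $27,815 + ending $3,600

Ending inventory = $3,600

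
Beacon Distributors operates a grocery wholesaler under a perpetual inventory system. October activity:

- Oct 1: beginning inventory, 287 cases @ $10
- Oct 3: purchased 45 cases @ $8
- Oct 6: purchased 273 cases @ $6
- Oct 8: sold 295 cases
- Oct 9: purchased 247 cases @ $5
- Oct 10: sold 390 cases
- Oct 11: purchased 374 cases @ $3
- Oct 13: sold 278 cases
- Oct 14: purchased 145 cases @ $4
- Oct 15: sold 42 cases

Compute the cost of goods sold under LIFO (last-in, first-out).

COGS = $5,435

Oct 8, 295 sold [LIFO — newest first]: 273 @ $6 + 22 @ $8 = $1,814
Oct 10, 390 sold [LIFO — newest first]: 247 @ $5 + 23 @ $8 + 120 @ $10 = $2,619
Oct 13, 278 sold [LIFO — newest first]: 278 @ $3 = $834
Oct 15, 42 sold [LIFO — newest first]: 42 @ $4 = $168
Total COGS = $1,814 + $2,619 + $834 + $168 = $5,435
Ending inventory: 167 @ $10 + 96 @ $3 + 103 @ $4 = $2,370
Check: goods available $7,805 = COGS $5,435 + ending $2,370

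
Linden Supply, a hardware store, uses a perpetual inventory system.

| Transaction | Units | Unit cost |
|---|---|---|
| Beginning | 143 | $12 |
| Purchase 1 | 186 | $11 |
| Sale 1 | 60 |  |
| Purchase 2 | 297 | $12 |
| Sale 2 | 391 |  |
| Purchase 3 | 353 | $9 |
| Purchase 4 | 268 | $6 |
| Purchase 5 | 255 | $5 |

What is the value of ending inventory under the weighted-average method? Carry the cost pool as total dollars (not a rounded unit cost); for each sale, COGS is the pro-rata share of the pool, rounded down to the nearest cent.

Ending inventory = $8,112.99

After Beginning: 143 on hand, pool $1,716.00 (≈ $12.0000 each)
After Purchase 1: 329 on hand, pool $3,762.00 (≈ $11.4347 each)
Sale 1, sell 60: 60/329 × $3,762.00 → $686.07
After Purchase 2: 566 on hand, pool $6,639.93 (≈ $11.7313 each)
Sale 2, sell 391: 391/566 × $6,639.93 → $4,586.94
After Purchase 3: 528 on hand, pool $5,229.99 (≈ $9.9053 each)
After Purchase 4: 796 on hand, pool $6,837.99 (≈ $8.5904 each)
After Purchase 5: 1051 on hand, pool $8,112.99 (≈ $7.7193 each)
Total COGS = $686.07 + $4,586.94 = $5,273.01
Ending inventory (cost pool remaining) = $8,112.99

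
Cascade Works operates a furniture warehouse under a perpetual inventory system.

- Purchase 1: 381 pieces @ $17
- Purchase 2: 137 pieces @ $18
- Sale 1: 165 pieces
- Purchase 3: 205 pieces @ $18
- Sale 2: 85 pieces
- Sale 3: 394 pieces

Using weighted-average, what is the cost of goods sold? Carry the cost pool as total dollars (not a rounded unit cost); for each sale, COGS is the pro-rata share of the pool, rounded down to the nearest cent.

COGS = $11,247.75

After Purchase 1: 381 on hand, pool $6,477.00 (≈ $17.0000 each)
After Purchase 2: 518 on hand, pool $8,943.00 (≈ $17.2645 each)
Sale 1, sell 165: 165/518 × $8,943.00 → $2,848.63
After Purchase 3: 558 on hand, pool $9,784.37 (≈ $17.5347 each)
Sale 2, sell 85: 85/558 × $9,784.37 → $1,490.45
Sale 3, sell 394: 394/473 × $8,293.92 → $6,908.67
Total COGS = $2,848.63 + $1,490.45 + $6,908.67 = $11,247.75
Ending inventory (cost pool remaining) = $1,385.25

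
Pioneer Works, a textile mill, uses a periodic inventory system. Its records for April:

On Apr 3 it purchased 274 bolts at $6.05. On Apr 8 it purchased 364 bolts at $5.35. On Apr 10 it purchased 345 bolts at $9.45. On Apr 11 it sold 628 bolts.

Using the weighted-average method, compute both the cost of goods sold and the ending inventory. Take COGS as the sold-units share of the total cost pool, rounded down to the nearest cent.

COGS = $4,386.00; ending inventory = $2,479.35

Apr 11, sell 628: 628/983 × $6,865.35 → $4,386.00
Ending inventory (cost pool remaining) = $2,479.35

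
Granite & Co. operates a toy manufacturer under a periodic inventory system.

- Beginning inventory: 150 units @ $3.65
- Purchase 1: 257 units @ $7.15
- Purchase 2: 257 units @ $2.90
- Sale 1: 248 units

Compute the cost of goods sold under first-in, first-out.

COGS = $1,248.20

Sale 1 (248) [FIFO — oldest first]: 150 @ $3.65 + 98 @ $7.15 = $1,248.20
Ending inventory: 159 @ $7.15 + 257 @ $2.90 = $1,882.15
Check: goods available $3,130.35 = COGS $1,248.20 + ending $1,882.15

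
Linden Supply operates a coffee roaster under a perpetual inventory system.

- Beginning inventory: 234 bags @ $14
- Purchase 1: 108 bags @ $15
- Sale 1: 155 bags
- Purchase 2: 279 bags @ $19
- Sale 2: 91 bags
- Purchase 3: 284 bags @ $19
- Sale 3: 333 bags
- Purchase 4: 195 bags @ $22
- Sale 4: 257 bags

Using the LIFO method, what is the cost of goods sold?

Sale 1 (155) [LIFO — newest first]: 108 @ $15 + 47 @ $14 = $2,278
Sale 2 (91) [LIFO — newest first]: 91 @ $19 = $1,729
Sale 3 (333) [LIFO — newest first]: 284 @ $19 + 49 @ $19 = $6,327
Sale 4 (257) [LIFO — newest first]: 195 @ $22 + 62 @ $19 = $5,468
Total COGS = $2,278 + $1,729 + $6,327 + $5,468 = $15,802
Ending inventory: 187 @ $14 + 77 @ $19 = $4,081
Check: goods available $19,883 = COGS $15,802 + ending $4,081

COGS = $15,802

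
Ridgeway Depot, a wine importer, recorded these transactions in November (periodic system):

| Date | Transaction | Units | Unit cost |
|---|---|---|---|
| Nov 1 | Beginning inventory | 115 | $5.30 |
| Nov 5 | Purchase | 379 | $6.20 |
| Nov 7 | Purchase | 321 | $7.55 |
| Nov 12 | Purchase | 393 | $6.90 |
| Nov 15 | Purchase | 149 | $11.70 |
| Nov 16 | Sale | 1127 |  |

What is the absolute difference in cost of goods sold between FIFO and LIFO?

FIFO COGS: 115 @ $5.30 + 379 @ $6.20 + 321 @ $7.55 + 312 @ $6.90 = $7,535.65
LIFO COGS: 149 @ $11.70 + 393 @ $6.90 + 321 @ $7.55 + 264 @ $6.20 = $8,515.35
Difference = |$7,535.65 − $8,515.35| = $979.70

$979.70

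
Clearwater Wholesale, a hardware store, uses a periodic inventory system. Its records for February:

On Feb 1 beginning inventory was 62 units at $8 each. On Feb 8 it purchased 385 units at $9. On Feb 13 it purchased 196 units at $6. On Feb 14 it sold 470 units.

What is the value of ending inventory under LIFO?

Ending inventory = $1,495

Feb 14, 470 sold [LIFO — newest first]: 196 @ $6 + 274 @ $9 = $3,642
Ending inventory: 62 @ $8 + 111 @ $9 = $1,495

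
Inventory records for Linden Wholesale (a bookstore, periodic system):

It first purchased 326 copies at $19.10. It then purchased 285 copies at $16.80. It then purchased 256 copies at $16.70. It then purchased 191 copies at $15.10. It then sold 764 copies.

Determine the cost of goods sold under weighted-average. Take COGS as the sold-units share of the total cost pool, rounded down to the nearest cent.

COGS = $13,123.68

Sale 1, sell 764: 764/1058 × $18,173.90 → $13,123.68
Ending inventory (cost pool remaining) = $5,050.22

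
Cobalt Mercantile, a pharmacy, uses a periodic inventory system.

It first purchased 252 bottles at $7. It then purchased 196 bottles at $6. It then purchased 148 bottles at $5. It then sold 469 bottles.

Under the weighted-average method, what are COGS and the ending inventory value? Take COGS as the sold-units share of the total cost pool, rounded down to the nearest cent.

COGS = $2,895.83; ending inventory = $784.17

Sale 1, sell 469: 469/596 × $3,680.00 → $2,895.83
Ending inventory (cost pool remaining) = $784.17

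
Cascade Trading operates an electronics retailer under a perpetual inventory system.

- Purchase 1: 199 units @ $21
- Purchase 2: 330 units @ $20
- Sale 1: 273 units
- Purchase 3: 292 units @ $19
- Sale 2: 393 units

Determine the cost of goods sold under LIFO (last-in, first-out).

Sale 1 (273) [LIFO — newest first]: 273 @ $20 = $5,460
Sale 2 (393) [LIFO — newest first]: 292 @ $19 + 57 @ $20 + 44 @ $21 = $7,612
Total COGS = $5,460 + $7,612 = $13,072
Ending inventory: 155 @ $21 = $3,255

COGS = $13,072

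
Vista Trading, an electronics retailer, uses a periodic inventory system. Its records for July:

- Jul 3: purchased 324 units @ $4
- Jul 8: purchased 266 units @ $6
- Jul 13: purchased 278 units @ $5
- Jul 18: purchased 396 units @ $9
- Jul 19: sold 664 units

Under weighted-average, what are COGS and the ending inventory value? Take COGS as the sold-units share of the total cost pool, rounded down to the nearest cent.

Jul 19, sell 664: 664/1264 × $7,846.00 → $4,121.63
Ending inventory (cost pool remaining) = $3,724.37

COGS = $4,121.63; ending inventory = $3,724.37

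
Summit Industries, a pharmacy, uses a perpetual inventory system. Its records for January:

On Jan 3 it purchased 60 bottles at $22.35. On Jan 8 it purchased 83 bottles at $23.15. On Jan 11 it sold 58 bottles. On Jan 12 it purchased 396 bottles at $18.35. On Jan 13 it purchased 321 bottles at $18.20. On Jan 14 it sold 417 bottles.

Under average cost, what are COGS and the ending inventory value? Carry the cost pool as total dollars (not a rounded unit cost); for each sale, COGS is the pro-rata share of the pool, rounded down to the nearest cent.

COGS = $9,147.44; ending inventory = $7,223.81

After Jan 3: 60 on hand, pool $1,341.00 (≈ $22.3500 each)
After Jan 8: 143 on hand, pool $3,262.45 (≈ $22.8143 each)
Jan 11, sell 58: 58/143 × $3,262.45 → $1,323.23
After Jan 12: 481 on hand, pool $9,205.82 (≈ $19.1389 each)
After Jan 13: 802 on hand, pool $15,048.02 (≈ $18.7631 each)
Jan 14, sell 417: 417/802 × $15,048.02 → $7,824.21
Total COGS = $1,323.23 + $7,824.21 = $9,147.44
Ending inventory (cost pool remaining) = $7,223.81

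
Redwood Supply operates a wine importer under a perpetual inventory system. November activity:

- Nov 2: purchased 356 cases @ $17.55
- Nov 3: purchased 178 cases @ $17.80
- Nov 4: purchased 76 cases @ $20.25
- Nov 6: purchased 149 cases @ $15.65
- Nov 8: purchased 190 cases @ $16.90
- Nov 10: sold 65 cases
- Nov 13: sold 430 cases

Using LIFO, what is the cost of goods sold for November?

COGS = $8,505.85

Nov 10, 65 sold [LIFO — newest first]: 65 @ $16.90 = $1,098.50
Nov 13, 430 sold [LIFO — newest first]: 125 @ $16.90 + 149 @ $15.65 + 76 @ $20.25 + 80 @ $17.80 = $7,407.35
Total COGS = $1,098.50 + $7,407.35 = $8,505.85
Ending inventory: 356 @ $17.55 + 98 @ $17.80 = $7,992.20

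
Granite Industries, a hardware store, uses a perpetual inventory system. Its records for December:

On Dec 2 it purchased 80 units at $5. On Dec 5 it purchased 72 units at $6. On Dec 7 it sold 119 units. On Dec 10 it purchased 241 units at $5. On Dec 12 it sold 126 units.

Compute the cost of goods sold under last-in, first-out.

COGS = $1,297

Dec 7, 119 sold [LIFO — newest first]: 72 @ $6 + 47 @ $5 = $667
Dec 12, 126 sold [LIFO — newest first]: 126 @ $5 = $630
Total COGS = $667 + $630 = $1,297
Ending inventory: 33 @ $5 + 115 @ $5 = $740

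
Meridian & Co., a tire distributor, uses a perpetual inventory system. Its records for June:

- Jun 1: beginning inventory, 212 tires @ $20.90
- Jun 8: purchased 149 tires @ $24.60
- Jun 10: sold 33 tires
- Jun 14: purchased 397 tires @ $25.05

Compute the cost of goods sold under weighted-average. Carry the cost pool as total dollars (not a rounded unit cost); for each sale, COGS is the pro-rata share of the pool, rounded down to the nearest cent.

COGS = $740.09

After Jun 1: 212 on hand, pool $4,430.80 (≈ $20.9000 each)
After Jun 8: 361 on hand, pool $8,096.20 (≈ $22.4271 each)
Jun 10, sell 33: 33/361 × $8,096.20 → $740.09
After Jun 14: 725 on hand, pool $17,300.96 (≈ $23.8634 each)
Ending inventory (cost pool remaining) = $17,300.96
Check: goods available $18,041.05 = COGS $740.09 + ending $17,300.96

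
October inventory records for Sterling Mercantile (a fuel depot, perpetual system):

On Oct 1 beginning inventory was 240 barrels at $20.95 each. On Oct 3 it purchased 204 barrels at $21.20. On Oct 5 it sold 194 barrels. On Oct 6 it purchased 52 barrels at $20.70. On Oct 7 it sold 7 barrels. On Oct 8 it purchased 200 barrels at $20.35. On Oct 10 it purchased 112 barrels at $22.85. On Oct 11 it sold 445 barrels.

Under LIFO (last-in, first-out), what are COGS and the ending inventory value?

COGS = $13,664.50; ending inventory = $3,393.90

Oct 5, 194 sold [LIFO — newest first]: 194 @ $21.20 = $4,112.80
Oct 7, 7 sold [LIFO — newest first]: 7 @ $20.70 = $144.90
Oct 11, 445 sold [LIFO — newest first]: 112 @ $22.85 + 200 @ $20.35 + 45 @ $20.70 + 10 @ $21.20 + 78 @ $20.95 = $9,406.80
Total COGS = $4,112.80 + $144.90 + $9,406.80 = $13,664.50
Ending inventory: 162 @ $20.95 = $3,393.90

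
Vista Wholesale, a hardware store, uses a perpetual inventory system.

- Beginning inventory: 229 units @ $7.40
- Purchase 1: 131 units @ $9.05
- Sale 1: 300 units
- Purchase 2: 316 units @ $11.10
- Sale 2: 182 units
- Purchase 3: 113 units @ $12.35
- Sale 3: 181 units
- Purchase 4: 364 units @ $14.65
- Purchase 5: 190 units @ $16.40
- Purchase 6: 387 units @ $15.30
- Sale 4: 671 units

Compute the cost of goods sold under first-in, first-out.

Sale 1 (300) [FIFO — oldest first]: 229 @ $7.40 + 71 @ $9.05 = $2,337.15
Sale 2 (182) [FIFO — oldest first]: 60 @ $9.05 + 122 @ $11.10 = $1,897.20
Sale 3 (181) [FIFO — oldest first]: 181 @ $11.10 = $2,009.10
Sale 4 (671) [FIFO — oldest first]: 13 @ $11.10 + 113 @ $12.35 + 364 @ $14.65 + 181 @ $16.40 = $9,840.85
Total COGS = $2,337.15 + $1,897.20 + $2,009.10 + $9,840.85 = $16,084.30
Ending inventory: 9 @ $16.40 + 387 @ $15.30 = $6,068.70

COGS = $16,084.30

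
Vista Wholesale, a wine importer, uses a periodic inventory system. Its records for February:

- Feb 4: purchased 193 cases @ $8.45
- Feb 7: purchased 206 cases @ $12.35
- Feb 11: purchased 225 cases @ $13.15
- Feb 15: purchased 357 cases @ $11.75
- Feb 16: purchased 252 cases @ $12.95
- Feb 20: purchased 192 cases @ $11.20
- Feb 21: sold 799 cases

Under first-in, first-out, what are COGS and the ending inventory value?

Feb 21, 799 sold [FIFO — oldest first]: 193 @ $8.45 + 206 @ $12.35 + 225 @ $13.15 + 175 @ $11.75 = $9,189.95
Ending inventory: 182 @ $11.75 + 252 @ $12.95 + 192 @ $11.20 = $7,552.30

COGS = $9,189.95; ending inventory = $7,552.30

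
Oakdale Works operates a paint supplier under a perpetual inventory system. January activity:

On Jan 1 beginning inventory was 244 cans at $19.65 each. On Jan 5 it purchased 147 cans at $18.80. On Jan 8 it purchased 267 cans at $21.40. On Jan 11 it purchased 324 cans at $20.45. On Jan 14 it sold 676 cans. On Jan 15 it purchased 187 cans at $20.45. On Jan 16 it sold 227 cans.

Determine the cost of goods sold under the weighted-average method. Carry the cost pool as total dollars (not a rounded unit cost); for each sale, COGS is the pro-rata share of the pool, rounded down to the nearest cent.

After Jan 1: 244 on hand, pool $4,794.60 (≈ $19.6500 each)
After Jan 5: 391 on hand, pool $7,558.20 (≈ $19.3304 each)
After Jan 8: 658 on hand, pool $13,272.00 (≈ $20.1702 each)
After Jan 11: 982 on hand, pool $19,897.80 (≈ $20.2625 each)
Jan 14, sell 676: 676/982 × $19,897.80 → $13,697.46
After Jan 15: 493 on hand, pool $10,024.49 (≈ $20.3337 each)
Jan 16, sell 227: 227/493 × $10,024.49 → $4,615.73
Total COGS = $13,697.46 + $4,615.73 = $18,313.19
Ending inventory (cost pool remaining) = $5,408.76

COGS = $18,313.19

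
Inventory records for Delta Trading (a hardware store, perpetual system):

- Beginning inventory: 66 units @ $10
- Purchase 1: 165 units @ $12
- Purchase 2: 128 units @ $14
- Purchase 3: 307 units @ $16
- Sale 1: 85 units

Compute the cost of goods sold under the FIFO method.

Sale 1 (85) [FIFO — oldest first]: 66 @ $10 + 19 @ $12 = $888
Ending inventory: 146 @ $12 + 128 @ $14 + 307 @ $16 = $8,456

COGS = $888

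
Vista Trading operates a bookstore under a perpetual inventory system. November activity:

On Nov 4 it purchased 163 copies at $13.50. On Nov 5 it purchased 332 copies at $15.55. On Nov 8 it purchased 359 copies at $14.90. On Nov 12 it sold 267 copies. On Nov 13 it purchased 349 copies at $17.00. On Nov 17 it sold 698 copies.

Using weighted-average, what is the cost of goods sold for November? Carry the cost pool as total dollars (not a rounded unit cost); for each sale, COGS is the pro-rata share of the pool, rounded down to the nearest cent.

After Nov 4: 163 on hand, pool $2,200.50 (≈ $13.5000 each)
After Nov 5: 495 on hand, pool $7,363.10 (≈ $14.8749 each)
After Nov 8: 854 on hand, pool $12,712.20 (≈ $14.8855 each)
Nov 12, sell 267: 267/854 × $12,712.20 → $3,974.42
After Nov 13: 936 on hand, pool $14,670.78 (≈ $15.6739 each)
Nov 17, sell 698: 698/936 × $14,670.78 → $10,940.38
Total COGS = $3,974.42 + $10,940.38 = $14,914.80
Ending inventory (cost pool remaining) = $3,730.40

COGS = $14,914.80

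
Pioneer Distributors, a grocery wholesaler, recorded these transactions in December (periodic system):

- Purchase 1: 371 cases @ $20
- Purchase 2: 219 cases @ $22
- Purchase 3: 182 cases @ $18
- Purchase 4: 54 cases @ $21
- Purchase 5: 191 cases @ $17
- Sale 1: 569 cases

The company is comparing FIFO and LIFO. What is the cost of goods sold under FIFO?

FIFO COGS: 371 @ $20 + 198 @ $22 = $11,776
LIFO COGS: 191 @ $17 + 54 @ $21 + 182 @ $18 + 142 @ $22 = $10,781

COGS = $11,776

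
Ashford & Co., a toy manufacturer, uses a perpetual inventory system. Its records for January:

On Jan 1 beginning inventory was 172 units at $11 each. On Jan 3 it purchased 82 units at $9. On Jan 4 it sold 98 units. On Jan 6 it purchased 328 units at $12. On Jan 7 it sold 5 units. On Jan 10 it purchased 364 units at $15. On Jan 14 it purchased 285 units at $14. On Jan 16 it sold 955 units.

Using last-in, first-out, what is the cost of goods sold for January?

Jan 4, 98 sold [LIFO — newest first]: 82 @ $9 + 16 @ $11 = $914
Jan 7, 5 sold [LIFO — newest first]: 5 @ $12 = $60
Jan 16, 955 sold [LIFO — newest first]: 285 @ $14 + 364 @ $15 + 306 @ $12 = $13,122
Total COGS = $914 + $60 + $13,122 = $14,096
Ending inventory: 156 @ $11 + 17 @ $12 = $1,920

COGS = $14,096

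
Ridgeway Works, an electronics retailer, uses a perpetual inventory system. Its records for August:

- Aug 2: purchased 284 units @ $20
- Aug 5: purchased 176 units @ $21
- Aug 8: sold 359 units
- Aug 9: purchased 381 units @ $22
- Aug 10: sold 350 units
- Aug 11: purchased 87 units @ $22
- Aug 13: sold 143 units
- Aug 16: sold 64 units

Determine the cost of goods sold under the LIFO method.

COGS = $19,432

Aug 8, 359 sold [LIFO — newest first]: 176 @ $21 + 183 @ $20 = $7,356
Aug 10, 350 sold [LIFO — newest first]: 350 @ $22 = $7,700
Aug 13, 143 sold [LIFO — newest first]: 87 @ $22 + 31 @ $22 + 25 @ $20 = $3,096
Aug 16, 64 sold [LIFO — newest first]: 64 @ $20 = $1,280
Total COGS = $7,356 + $7,700 + $3,096 + $1,280 = $19,432
Ending inventory: 12 @ $20 = $240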